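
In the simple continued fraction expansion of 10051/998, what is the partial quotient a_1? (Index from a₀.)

14

10051 = 10·998 + 71   →  a_0 = 10
998 = 14·71 + 4   →  a_1 = 14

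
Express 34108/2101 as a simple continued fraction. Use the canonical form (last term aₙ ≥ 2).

34108 = 16×2101 + 492
2101 = 4×492 + 133
492 = 3×133 + 93
133 = 1×93 + 40
93 = 2×40 + 13
40 = 3×13 + 1
13 = 13×1 + 0  (stop)
So 34108/2101 = [16; 4, 3, 1, 2, 3, 13].

[16; 4, 3, 1, 2, 3, 13]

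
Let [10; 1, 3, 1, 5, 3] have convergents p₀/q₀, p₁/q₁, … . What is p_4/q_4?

313/29

Using pₖ = aₖpₖ₋₁ + pₖ₋₂, qₖ = aₖqₖ₋₁ + qₖ₋₂ (with p₋₁=1, p₋₂=0, q₋₁=0, q₋₂=1):
  k=0: a=10, p=10, q=1
  k=1: a=1, p=11, q=1
  k=2: a=3, p=43, q=4
  k=3: a=1, p=54, q=5
  k=4: a=5, p=313, q=29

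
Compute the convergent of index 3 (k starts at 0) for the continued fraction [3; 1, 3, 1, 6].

19/5

Using pₖ = aₖpₖ₋₁ + pₖ₋₂, qₖ = aₖqₖ₋₁ + qₖ₋₂ (with p₋₁=1, p₋₂=0, q₋₁=0, q₋₂=1):
  k=0: a=3, p=3, q=1
  k=1: a=1, p=4, q=1
  k=2: a=3, p=15, q=4
  k=3: a=1, p=19, q=5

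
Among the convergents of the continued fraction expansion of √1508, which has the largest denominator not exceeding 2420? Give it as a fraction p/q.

90442/2329

√1508 = [38; 1, 4, 1, 76, …] (period length 4).
Convergents:
  p_0/q_0 = 38/1
  p_1/q_1 = 39/1
  p_2/q_2 = 194/5
  p_3/q_3 = 233/6
  p_4/q_4 = 17902/461
  p_5/q_5 = 18135/467
  p_6/q_6 = 90442/2329
  p_7/q_7 = 108577/2796
q_6 = 2329 ≤ 2420 < 2796 = q_7, so the answer is 90442/2329.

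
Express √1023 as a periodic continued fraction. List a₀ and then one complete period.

a₀ = ⌊√1023⌋ = 31.

[31; 1, 62]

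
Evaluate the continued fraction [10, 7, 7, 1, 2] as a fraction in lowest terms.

Fold from the inside: start with 2/1.
  1 + 1/2 = 3/2
  7 + 2/3 = 23/3
  7 + 3/23 = 164/23
  10 + 23/164 = 1663/164

1663/164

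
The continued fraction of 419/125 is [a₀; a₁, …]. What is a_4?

419 = 3·125 + 44   →  a_0 = 3
125 = 2·44 + 37   →  a_1 = 2
44 = 1·37 + 7   →  a_2 = 1
37 = 5·7 + 2   →  a_3 = 5
7 = 3·2 + 1   →  a_4 = 3

3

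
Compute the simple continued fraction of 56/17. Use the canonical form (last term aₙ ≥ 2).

56 = 3×17 + 5
17 = 3×5 + 2
5 = 2×2 + 1
2 = 2×1 + 0  (stop)
So 56/17 = [3; 3, 2, 2].

[3; 3, 2, 2]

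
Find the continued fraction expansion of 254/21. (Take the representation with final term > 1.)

254 = 12*21 + 2
21 = 10*2 + 1
2 = 2*1 + 0  (stop)
So 254/21 = [12; 10, 2].

[12; 10, 2]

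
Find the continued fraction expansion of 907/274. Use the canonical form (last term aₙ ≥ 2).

907 = 3×274 + 85
274 = 3×85 + 19
85 = 4×19 + 9
19 = 2×9 + 1
9 = 9×1 + 0  (stop)
So 907/274 = [3; 3, 4, 2, 9].

[3; 3, 4, 2, 9]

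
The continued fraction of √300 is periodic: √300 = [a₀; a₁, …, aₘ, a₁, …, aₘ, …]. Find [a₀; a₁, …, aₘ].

a₀ = ⌊√300⌋ = 17.
With m₀=0, d₀=1 and mₖ₊₁ = dₖaₖ − mₖ, dₖ₊₁ = (n − mₖ₊₁²)/dₖ, aₖ₊₁ = ⌊(a₀+mₖ₊₁)/dₖ₊₁⌋:
  k=1: m=17, d=11, a=3
  k=2: m=16, d=4, a=8
  k=3: m=16, d=11, a=3
  k=4: m=17, d=1, a=34
d=1 and a=2a₀=34 at k=4, so the next step gives (m, d) = (17, 11) again — its k=1 value — and the period has length 4.

[17; 3, 8, 3, 34]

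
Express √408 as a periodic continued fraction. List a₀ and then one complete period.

a₀ = ⌊√408⌋ = 20.
With m₀=0, d₀=1 and mₖ₊₁ = dₖaₖ − mₖ, dₖ₊₁ = (n − mₖ₊₁²)/dₖ, aₖ₊₁ = ⌊(a₀+mₖ₊₁)/dₖ₊₁⌋:
  k=1: m=20, d=8, a=5
  k=2: m=20, d=1, a=40
d=1 and a=2a₀=40 at k=2, so the next step gives (m, d) = (20, 8) again — its k=1 value — and the period has length 2.

[20; 5, 40]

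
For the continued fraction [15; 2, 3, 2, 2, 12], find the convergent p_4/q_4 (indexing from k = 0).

602/39

Using pₖ = aₖpₖ₋₁ + pₖ₋₂, qₖ = aₖqₖ₋₁ + qₖ₋₂ (with p₋₁=1, p₋₂=0, q₋₁=0, q₋₂=1):
  k=0: a=15, p=15, q=1
  k=1: a=2, p=31, q=2
  k=2: a=3, p=108, q=7
  k=3: a=2, p=247, q=16
  k=4: a=2, p=602, q=39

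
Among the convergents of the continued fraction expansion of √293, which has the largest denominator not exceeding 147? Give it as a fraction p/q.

2482/145

√293 = [17; 8, 1, 1, 8, 34, …] (period length 5).
Convergents:
  p_0/q_0 = 17/1
  p_1/q_1 = 137/8
  p_2/q_2 = 154/9
  p_3/q_3 = 291/17
  p_4/q_4 = 2482/145
  p_5/q_5 = 84679/4947
q_4 = 145 ≤ 147 < 4947 = q_5, so the answer is 2482/145.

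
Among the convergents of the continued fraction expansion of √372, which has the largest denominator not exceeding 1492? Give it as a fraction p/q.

12151/630

√372 = [19; 3, 2, 12, 2, 3, 38, …] (period length 6).
Convergents:
  p_0/q_0 = 19/1
  p_1/q_1 = 58/3
  p_2/q_2 = 135/7
  p_3/q_3 = 1678/87
  p_4/q_4 = 3491/181
  p_5/q_5 = 12151/630
  p_6/q_6 = 465229/24121
q_5 = 630 ≤ 1492 < 24121 = q_6, so the answer is 12151/630.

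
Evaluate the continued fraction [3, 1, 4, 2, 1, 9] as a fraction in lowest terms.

Using pₖ = aₖpₖ₋₁ + pₖ₋₂ and qₖ = aₖqₖ₋₁ + qₖ₋₂:
  k=0: a=3, p=3, q=1
  k=1: a=1, p=4, q=1
  k=2: a=4, p=19, q=5
  k=3: a=2, p=42, q=11
  k=4: a=1, p=61, q=16
  k=5: a=9, p=591, q=155

591/155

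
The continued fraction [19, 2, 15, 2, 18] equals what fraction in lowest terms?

23050/1183

Fold from the inside: start with 18/1.
  2 + 1/18 = 37/18
  15 + 18/37 = 573/37
  2 + 37/573 = 1183/573
  19 + 573/1183 = 23050/1183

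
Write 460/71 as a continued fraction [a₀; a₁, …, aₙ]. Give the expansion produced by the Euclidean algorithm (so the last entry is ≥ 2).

460 = 6*71 + 34
71 = 2*34 + 3
34 = 11*3 + 1
3 = 3*1 + 0  (stop)
So 460/71 = [6; 2, 11, 3].

[6; 2, 11, 3]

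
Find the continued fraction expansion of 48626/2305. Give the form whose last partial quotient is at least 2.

[21; 10, 2, 3, 15, 2]

48626 = 21*2305 + 221
2305 = 10*221 + 95
221 = 2*95 + 31
95 = 3*31 + 2
31 = 15*2 + 1
2 = 2*1 + 0  (stop)
So 48626/2305 = [21; 10, 2, 3, 15, 2].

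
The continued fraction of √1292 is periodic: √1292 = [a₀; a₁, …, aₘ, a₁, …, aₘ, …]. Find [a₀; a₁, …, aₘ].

a₀ = ⌊√1292⌋ = 35.
With m₀=0, d₀=1 and mₖ₊₁ = dₖaₖ − mₖ, dₖ₊₁ = (n − mₖ₊₁²)/dₖ, aₖ₊₁ = ⌊(a₀+mₖ₊₁)/dₖ₊₁⌋:
  k=1: m=35, d=67, a=1
  k=2: m=32, d=4, a=16
  k=3: m=32, d=67, a=1
  k=4: m=35, d=1, a=70
d=1 and a=2a₀=70 at k=4, so the next step gives (m, d) = (35, 67) again — its k=1 value — and the period has length 4.

[35; 1, 16, 1, 70]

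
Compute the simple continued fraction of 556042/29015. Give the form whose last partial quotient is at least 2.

[19; 6, 10, 17, 1, 1, 13]

556042 = 19*29015 + 4757
29015 = 6*4757 + 473
4757 = 10*473 + 27
473 = 17*27 + 14
27 = 1*14 + 13
14 = 1*13 + 1
13 = 13*1 + 0  (stop)
So 556042/29015 = [19; 6, 10, 17, 1, 1, 13].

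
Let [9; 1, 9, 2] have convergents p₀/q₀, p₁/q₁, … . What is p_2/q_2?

Using pₖ = aₖpₖ₋₁ + pₖ₋₂, qₖ = aₖqₖ₋₁ + qₖ₋₂ (with p₋₁=1, p₋₂=0, q₋₁=0, q₋₂=1):
  k=0: a=9, p=9, q=1
  k=1: a=1, p=10, q=1
  k=2: a=9, p=99, q=10

99/10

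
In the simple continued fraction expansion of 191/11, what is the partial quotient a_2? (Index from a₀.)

1

191 = 17·11 + 4   →  a_0 = 17
11 = 2·4 + 3   →  a_1 = 2
4 = 1·3 + 1   →  a_2 = 1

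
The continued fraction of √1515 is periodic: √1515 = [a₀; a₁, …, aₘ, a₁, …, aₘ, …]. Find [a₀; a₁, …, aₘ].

[38; 1, 11, 1, 76]

a₀ = ⌊√1515⌋ = 38.
With m₀=0, d₀=1 and mₖ₊₁ = dₖaₖ − mₖ, dₖ₊₁ = (n − mₖ₊₁²)/dₖ, aₖ₊₁ = ⌊(a₀+mₖ₊₁)/dₖ₊₁⌋:
  k=1: m=38, d=71, a=1
  k=2: m=33, d=6, a=11
  k=3: m=33, d=71, a=1
  k=4: m=38, d=1, a=76
d=1 and a=2a₀=76 at k=4, so the next step gives (m, d) = (38, 71) again — its k=1 value — and the period has length 4.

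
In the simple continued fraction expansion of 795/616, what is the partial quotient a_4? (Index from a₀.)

1

795 = 1·616 + 179   →  a_0 = 1
616 = 3·179 + 79   →  a_1 = 3
179 = 2·79 + 21   →  a_2 = 2
79 = 3·21 + 16   →  a_3 = 3
21 = 1·16 + 5   →  a_4 = 1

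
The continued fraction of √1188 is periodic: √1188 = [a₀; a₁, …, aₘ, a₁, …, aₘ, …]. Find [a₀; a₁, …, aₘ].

[34; 2, 7, 6, 7, 2, 68]

a₀ = ⌊√1188⌋ = 34.
With m₀=0, d₀=1 and mₖ₊₁ = dₖaₖ − mₖ, dₖ₊₁ = (n − mₖ₊₁²)/dₖ, aₖ₊₁ = ⌊(a₀+mₖ₊₁)/dₖ₊₁⌋:
  k=1: m=34, d=32, a=2
  k=2: m=30, d=9, a=7
  k=3: m=33, d=11, a=6
  k=4: m=33, d=9, a=7
  k=5: m=30, d=32, a=2
  k=6: m=34, d=1, a=68
d=1 and a=2a₀=68 at k=6, so the next step gives (m, d) = (34, 32) again — its k=1 value — and the period has length 6.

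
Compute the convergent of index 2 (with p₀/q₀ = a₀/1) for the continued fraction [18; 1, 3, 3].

Using pₖ = aₖpₖ₋₁ + pₖ₋₂, qₖ = aₖqₖ₋₁ + qₖ₋₂ (with p₋₁=1, p₋₂=0, q₋₁=0, q₋₂=1):
  k=0: a=18, p=18, q=1
  k=1: a=1, p=19, q=1
  k=2: a=3, p=75, q=4

75/4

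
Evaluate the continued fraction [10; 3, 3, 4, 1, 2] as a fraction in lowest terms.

Using pₖ = aₖpₖ₋₁ + pₖ₋₂ and qₖ = aₖqₖ₋₁ + qₖ₋₂:
  k=0: a=10, p=10, q=1
  k=1: a=3, p=31, q=3
  k=2: a=3, p=103, q=10
  k=3: a=4, p=443, q=43
  k=4: a=1, p=546, q=53
  k=5: a=2, p=1535, q=149

1535/149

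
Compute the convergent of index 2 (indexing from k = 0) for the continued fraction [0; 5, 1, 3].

1/6

Using pₖ = aₖpₖ₋₁ + pₖ₋₂, qₖ = aₖqₖ₋₁ + qₖ₋₂ (with p₋₁=1, p₋₂=0, q₋₁=0, q₋₂=1):
  k=0: a=0, p=0, q=1
  k=1: a=5, p=1, q=5
  k=2: a=1, p=1, q=6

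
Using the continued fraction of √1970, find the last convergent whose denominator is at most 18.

√1970 = [44; 2, 1, 1, 2, 88, …] (period length 5).
Convergents:
  p_0/q_0 = 44/1
  p_1/q_1 = 89/2
  p_2/q_2 = 133/3
  p_3/q_3 = 222/5
  p_4/q_4 = 577/13
  p_5/q_5 = 50998/1149
q_4 = 13 ≤ 18 < 1149 = q_5, so the answer is 577/13.

577/13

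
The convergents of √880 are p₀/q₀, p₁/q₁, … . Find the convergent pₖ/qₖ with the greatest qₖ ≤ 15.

89/3

√880 = [29; 1, 1, 1, 58, …] (period length 4).
Convergents:
  p_0/q_0 = 29/1
  p_1/q_1 = 30/1
  p_2/q_2 = 59/2
  p_3/q_3 = 89/3
  p_4/q_4 = 5221/176
q_3 = 3 ≤ 15 < 176 = q_4, so the answer is 89/3.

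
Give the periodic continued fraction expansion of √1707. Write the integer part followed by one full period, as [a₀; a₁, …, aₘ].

a₀ = ⌊√1707⌋ = 41.
With m₀=0, d₀=1 and mₖ₊₁ = dₖaₖ − mₖ, dₖ₊₁ = (n − mₖ₊₁²)/dₖ, aₖ₊₁ = ⌊(a₀+mₖ₊₁)/dₖ₊₁⌋:
  k=1: m=41, d=26, a=3
  k=2: m=37, d=13, a=6
  k=3: m=41, d=2, a=41
  k=4: m=41, d=13, a=6
  k=5: m=37, d=26, a=3
  k=6: m=41, d=1, a=82
d=1 and a=2a₀=82 at k=6, so the next step gives (m, d) = (41, 26) again — its k=1 value — and the period has length 6.

[41; 3, 6, 41, 6, 3, 82]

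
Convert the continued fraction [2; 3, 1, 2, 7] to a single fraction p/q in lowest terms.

Using pₖ = aₖpₖ₋₁ + pₖ₋₂ and qₖ = aₖqₖ₋₁ + qₖ₋₂:
  k=0: a=2, p=2, q=1
  k=1: a=3, p=7, q=3
  k=2: a=1, p=9, q=4
  k=3: a=2, p=25, q=11
  k=4: a=7, p=184, q=81

184/81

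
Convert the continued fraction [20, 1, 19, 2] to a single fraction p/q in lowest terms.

859/41

Using pₖ = aₖpₖ₋₁ + pₖ₋₂ and qₖ = aₖqₖ₋₁ + qₖ₋₂:
  k=0: a=20, p=20, q=1
  k=1: a=1, p=21, q=1
  k=2: a=19, p=419, q=20
  k=3: a=2, p=859, q=41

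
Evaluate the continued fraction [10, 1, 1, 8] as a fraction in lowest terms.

Fold from the inside: start with 8/1.
  1 + 1/8 = 9/8
  1 + 8/9 = 17/9
  10 + 9/17 = 179/17

179/17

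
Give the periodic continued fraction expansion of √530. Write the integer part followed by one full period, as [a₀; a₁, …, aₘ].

[23; 46]

a₀ = ⌊√530⌋ = 23.
With m₀=0, d₀=1 and mₖ₊₁ = dₖaₖ − mₖ, dₖ₊₁ = (n − mₖ₊₁²)/dₖ, aₖ₊₁ = ⌊(a₀+mₖ₊₁)/dₖ₊₁⌋:
  k=1: m=23, d=1, a=46
d=1 and a=2a₀=46 at k=1, so the next step gives (m, d) = (23, 1) again — its k=1 value — and the period has length 1.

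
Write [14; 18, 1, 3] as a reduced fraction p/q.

Using pₖ = aₖpₖ₋₁ + pₖ₋₂ and qₖ = aₖqₖ₋₁ + qₖ₋₂:
  k=0: a=14, p=14, q=1
  k=1: a=18, p=253, q=18
  k=2: a=1, p=267, q=19
  k=3: a=3, p=1054, q=75

1054/75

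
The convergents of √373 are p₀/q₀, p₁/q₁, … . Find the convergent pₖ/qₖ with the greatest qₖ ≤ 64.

309/16

√373 = [19; 3, 5, 5, 3, 38, …] (period length 5).
Convergents:
  p_0/q_0 = 19/1
  p_1/q_1 = 58/3
  p_2/q_2 = 309/16
  p_3/q_3 = 1603/83
q_2 = 16 ≤ 64 < 83 = q_3, so the answer is 309/16.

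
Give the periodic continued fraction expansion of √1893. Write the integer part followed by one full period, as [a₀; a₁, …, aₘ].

a₀ = ⌊√1893⌋ = 43.
With m₀=0, d₀=1 and mₖ₊₁ = dₖaₖ − mₖ, dₖ₊₁ = (n − mₖ₊₁²)/dₖ, aₖ₊₁ = ⌊(a₀+mₖ₊₁)/dₖ₊₁⌋:
  k=1: m=43, d=44, a=1
  k=2: m=1, d=43, a=1
  k=3: m=42, d=3, a=28
  k=4: m=42, d=43, a=1
  k=5: m=1, d=44, a=1
  k=6: m=43, d=1, a=86
d=1 and a=2a₀=86 at k=6, so the next step gives (m, d) = (43, 44) again — its k=1 value — and the period has length 6.

[43; 1, 1, 28, 1, 1, 86]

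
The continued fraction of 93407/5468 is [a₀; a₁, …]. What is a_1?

12

93407 = 17·5468 + 451   →  a_0 = 17
5468 = 12·451 + 56   →  a_1 = 12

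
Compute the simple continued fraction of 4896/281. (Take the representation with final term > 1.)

4896 = 17*281 + 119
281 = 2*119 + 43
119 = 2*43 + 33
43 = 1*33 + 10
33 = 3*10 + 3
10 = 3*3 + 1
3 = 3*1 + 0  (stop)
So 4896/281 = [17; 2, 2, 1, 3, 3, 3].

[17; 2, 2, 1, 3, 3, 3]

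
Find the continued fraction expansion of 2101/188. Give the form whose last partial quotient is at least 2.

2101 = 11*188 + 33
188 = 5*33 + 23
33 = 1*23 + 10
23 = 2*10 + 3
10 = 3*3 + 1
3 = 3*1 + 0  (stop)
So 2101/188 = [11; 5, 1, 2, 3, 3].

[11; 5, 1, 2, 3, 3]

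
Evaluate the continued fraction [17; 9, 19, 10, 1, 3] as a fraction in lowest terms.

127165/7432

Fold from the inside: start with 3/1.
  1 + 1/3 = 4/3
  10 + 3/4 = 43/4
  19 + 4/43 = 821/43
  9 + 43/821 = 7432/821
  17 + 821/7432 = 127165/7432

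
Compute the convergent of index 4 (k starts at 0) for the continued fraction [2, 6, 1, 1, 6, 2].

Using pₖ = aₖpₖ₋₁ + pₖ₋₂, qₖ = aₖqₖ₋₁ + qₖ₋₂ (with p₋₁=1, p₋₂=0, q₋₁=0, q₋₂=1):
  k=0: a=2, p=2, q=1
  k=1: a=6, p=13, q=6
  k=2: a=1, p=15, q=7
  k=3: a=1, p=28, q=13
  k=4: a=6, p=183, q=85

183/85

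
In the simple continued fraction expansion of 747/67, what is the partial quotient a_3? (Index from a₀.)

2

747 = 11·67 + 10   →  a_0 = 11
67 = 6·10 + 7   →  a_1 = 6
10 = 1·7 + 3   →  a_2 = 1
7 = 2·3 + 1   →  a_3 = 2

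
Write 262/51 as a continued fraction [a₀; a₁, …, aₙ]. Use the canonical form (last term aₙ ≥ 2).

262 = 5×51 + 7
51 = 7×7 + 2
7 = 3×2 + 1
2 = 2×1 + 0  (stop)
So 262/51 = [5; 7, 3, 2].

[5; 7, 3, 2]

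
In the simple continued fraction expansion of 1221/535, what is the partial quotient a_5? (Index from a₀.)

3

1221 = 2·535 + 151   →  a_0 = 2
535 = 3·151 + 82   →  a_1 = 3
151 = 1·82 + 69   →  a_2 = 1
82 = 1·69 + 13   →  a_3 = 1
69 = 5·13 + 4   →  a_4 = 5
13 = 3·4 + 1   →  a_5 = 3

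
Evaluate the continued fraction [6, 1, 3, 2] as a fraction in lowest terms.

61/9

Fold from the inside: start with 2/1.
  3 + 1/2 = 7/2
  1 + 2/7 = 9/7
  6 + 7/9 = 61/9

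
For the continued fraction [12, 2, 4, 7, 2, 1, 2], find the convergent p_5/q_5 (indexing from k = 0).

Using pₖ = aₖpₖ₋₁ + pₖ₋₂, qₖ = aₖqₖ₋₁ + qₖ₋₂ (with p₋₁=1, p₋₂=0, q₋₁=0, q₋₂=1):
  k=0: a=12, p=12, q=1
  k=1: a=2, p=25, q=2
  k=2: a=4, p=112, q=9
  k=3: a=7, p=809, q=65
  k=4: a=2, p=1730, q=139
  k=5: a=1, p=2539, q=204

2539/204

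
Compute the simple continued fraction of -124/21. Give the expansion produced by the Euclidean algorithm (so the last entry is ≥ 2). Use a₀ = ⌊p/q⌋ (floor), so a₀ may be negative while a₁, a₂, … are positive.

-124 = -6*21 + 2
21 = 10*2 + 1
2 = 2*1 + 0  (stop)
So -124/21 = [-6; 10, 2].

[-6; 10, 2]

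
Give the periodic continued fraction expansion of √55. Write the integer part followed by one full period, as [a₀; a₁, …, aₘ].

[7; 2, 2, 2, 14]

a₀ = ⌊√55⌋ = 7.
With m₀=0, d₀=1 and mₖ₊₁ = dₖaₖ − mₖ, dₖ₊₁ = (n − mₖ₊₁²)/dₖ, aₖ₊₁ = ⌊(a₀+mₖ₊₁)/dₖ₊₁⌋:
  k=1: m=7, d=6, a=2
  k=2: m=5, d=5, a=2
  k=3: m=5, d=6, a=2
  k=4: m=7, d=1, a=14
d=1 and a=2a₀=14 at k=4, so the next step gives (m, d) = (7, 6) again — its k=1 value — and the period has length 4.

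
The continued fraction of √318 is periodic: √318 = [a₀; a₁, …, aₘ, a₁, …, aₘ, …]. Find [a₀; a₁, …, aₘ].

a₀ = ⌊√318⌋ = 17.
With m₀=0, d₀=1 and mₖ₊₁ = dₖaₖ − mₖ, dₖ₊₁ = (n − mₖ₊₁²)/dₖ, aₖ₊₁ = ⌊(a₀+mₖ₊₁)/dₖ₊₁⌋:
  k=1: m=17, d=29, a=1
  k=2: m=12, d=6, a=4
  k=3: m=12, d=29, a=1
  k=4: m=17, d=1, a=34
d=1 and a=2a₀=34 at k=4, so the next step gives (m, d) = (17, 29) again — its k=1 value — and the period has length 4.

[17; 1, 4, 1, 34]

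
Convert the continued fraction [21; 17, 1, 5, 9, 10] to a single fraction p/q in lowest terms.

Using pₖ = aₖpₖ₋₁ + pₖ₋₂ and qₖ = aₖqₖ₋₁ + qₖ₋₂:
  k=0: a=21, p=21, q=1
  k=1: a=17, p=358, q=17
  k=2: a=1, p=379, q=18
  k=3: a=5, p=2253, q=107
  k=4: a=9, p=20656, q=981
  k=5: a=10, p=208813, q=9917

208813/9917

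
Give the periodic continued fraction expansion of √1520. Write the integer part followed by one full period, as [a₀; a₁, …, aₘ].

a₀ = ⌊√1520⌋ = 38.
With m₀=0, d₀=1 and mₖ₊₁ = dₖaₖ − mₖ, dₖ₊₁ = (n − mₖ₊₁²)/dₖ, aₖ₊₁ = ⌊(a₀+mₖ₊₁)/dₖ₊₁⌋:
  k=1: m=38, d=76, a=1
  k=2: m=38, d=1, a=76
d=1 and a=2a₀=76 at k=2, so the next step gives (m, d) = (38, 76) again — its k=1 value — and the period has length 2.

[38; 1, 76]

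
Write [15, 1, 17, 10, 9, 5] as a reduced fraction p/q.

Fold from the inside: start with 5/1.
  9 + 1/5 = 46/5
  10 + 5/46 = 465/46
  17 + 46/465 = 7951/465
  1 + 465/7951 = 8416/7951
  15 + 7951/8416 = 134191/8416

134191/8416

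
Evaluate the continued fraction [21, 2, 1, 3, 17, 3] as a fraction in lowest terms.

12412/581

Fold from the inside: start with 3/1.
  17 + 1/3 = 52/3
  3 + 3/52 = 159/52
  1 + 52/159 = 211/159
  2 + 159/211 = 581/211
  21 + 211/581 = 12412/581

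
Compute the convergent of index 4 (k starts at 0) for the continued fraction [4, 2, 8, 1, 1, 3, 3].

161/36

Using pₖ = aₖpₖ₋₁ + pₖ₋₂, qₖ = aₖqₖ₋₁ + qₖ₋₂ (with p₋₁=1, p₋₂=0, q₋₁=0, q₋₂=1):
  k=0: a=4, p=4, q=1
  k=1: a=2, p=9, q=2
  k=2: a=8, p=76, q=17
  k=3: a=1, p=85, q=19
  k=4: a=1, p=161, q=36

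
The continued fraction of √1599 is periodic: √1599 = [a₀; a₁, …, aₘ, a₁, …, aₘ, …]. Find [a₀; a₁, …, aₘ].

[39; 1, 78]

a₀ = ⌊√1599⌋ = 39.
With m₀=0, d₀=1 and mₖ₊₁ = dₖaₖ − mₖ, dₖ₊₁ = (n − mₖ₊₁²)/dₖ, aₖ₊₁ = ⌊(a₀+mₖ₊₁)/dₖ₊₁⌋:
  k=1: m=39, d=78, a=1
  k=2: m=39, d=1, a=78
d=1 and a=2a₀=78 at k=2, so the next step gives (m, d) = (39, 78) again — its k=1 value — and the period has length 2.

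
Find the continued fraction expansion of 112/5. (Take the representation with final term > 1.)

[22; 2, 2]

112 = 22·5 + 2
5 = 2·2 + 1
2 = 2·1 + 0  (stop)
So 112/5 = [22; 2, 2].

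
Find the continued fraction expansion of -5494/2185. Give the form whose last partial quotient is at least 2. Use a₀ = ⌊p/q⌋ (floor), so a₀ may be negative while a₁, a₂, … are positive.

-5494 = -3×2185 + 1061
2185 = 2×1061 + 63
1061 = 16×63 + 53
63 = 1×53 + 10
53 = 5×10 + 3
10 = 3×3 + 1
3 = 3×1 + 0  (stop)
So -5494/2185 = [-3; 2, 16, 1, 5, 3, 3].

[-3; 2, 16, 1, 5, 3, 3]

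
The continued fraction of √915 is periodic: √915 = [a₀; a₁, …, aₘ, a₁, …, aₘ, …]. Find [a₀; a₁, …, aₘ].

[30; 4, 60]

a₀ = ⌊√915⌋ = 30.
With m₀=0, d₀=1 and mₖ₊₁ = dₖaₖ − mₖ, dₖ₊₁ = (n − mₖ₊₁²)/dₖ, aₖ₊₁ = ⌊(a₀+mₖ₊₁)/dₖ₊₁⌋:
  k=1: m=30, d=15, a=4
  k=2: m=30, d=1, a=60
d=1 and a=2a₀=60 at k=2, so the next step gives (m, d) = (30, 15) again — its k=1 value — and the period has length 2.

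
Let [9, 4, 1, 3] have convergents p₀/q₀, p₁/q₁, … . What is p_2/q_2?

46/5

Using pₖ = aₖpₖ₋₁ + pₖ₋₂, qₖ = aₖqₖ₋₁ + qₖ₋₂ (with p₋₁=1, p₋₂=0, q₋₁=0, q₋₂=1):
  k=0: a=9, p=9, q=1
  k=1: a=4, p=37, q=4
  k=2: a=1, p=46, q=5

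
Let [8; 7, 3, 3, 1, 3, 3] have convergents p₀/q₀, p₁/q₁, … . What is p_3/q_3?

Using pₖ = aₖpₖ₋₁ + pₖ₋₂, qₖ = aₖqₖ₋₁ + qₖ₋₂ (with p₋₁=1, p₋₂=0, q₋₁=0, q₋₂=1):
  k=0: a=8, p=8, q=1
  k=1: a=7, p=57, q=7
  k=2: a=3, p=179, q=22
  k=3: a=3, p=594, q=73

594/73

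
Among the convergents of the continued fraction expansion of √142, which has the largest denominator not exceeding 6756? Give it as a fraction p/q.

40897/3432

√142 = [11; 1, 10, 1, 22, …] (period length 4).
Convergents:
  p_0/q_0 = 11/1
  p_1/q_1 = 12/1
  p_2/q_2 = 131/11
  p_3/q_3 = 143/12
  p_4/q_4 = 3277/275
  p_5/q_5 = 3420/287
  p_6/q_6 = 37477/3145
  p_7/q_7 = 40897/3432
  p_8/q_8 = 937211/78649
q_7 = 3432 ≤ 6756 < 78649 = q_8, so the answer is 40897/3432.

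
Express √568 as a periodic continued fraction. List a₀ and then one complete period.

a₀ = ⌊√568⌋ = 23.
With m₀=0, d₀=1 and mₖ₊₁ = dₖaₖ − mₖ, dₖ₊₁ = (n − mₖ₊₁²)/dₖ, aₖ₊₁ = ⌊(a₀+mₖ₊₁)/dₖ₊₁⌋:
  k=1: m=23, d=39, a=1
  k=2: m=16, d=8, a=4
  k=3: m=16, d=39, a=1
  k=4: m=23, d=1, a=46
d=1 and a=2a₀=46 at k=4, so the next step gives (m, d) = (23, 39) again — its k=1 value — and the period has length 4.

[23; 1, 4, 1, 46]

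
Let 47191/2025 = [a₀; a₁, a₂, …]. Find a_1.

3

47191 = 23·2025 + 616   →  a_0 = 23
2025 = 3·616 + 177   →  a_1 = 3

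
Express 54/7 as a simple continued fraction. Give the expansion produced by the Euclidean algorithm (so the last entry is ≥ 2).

[7; 1, 2, 2]

54 = 7×7 + 5
7 = 1×5 + 2
5 = 2×2 + 1
2 = 2×1 + 0  (stop)
So 54/7 = [7; 1, 2, 2].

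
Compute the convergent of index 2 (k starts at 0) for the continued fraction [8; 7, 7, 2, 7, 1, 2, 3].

Using pₖ = aₖpₖ₋₁ + pₖ₋₂, qₖ = aₖqₖ₋₁ + qₖ₋₂ (with p₋₁=1, p₋₂=0, q₋₁=0, q₋₂=1):
  k=0: a=8, p=8, q=1
  k=1: a=7, p=57, q=7
  k=2: a=7, p=407, q=50

407/50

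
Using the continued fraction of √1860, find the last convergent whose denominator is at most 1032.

√1860 = [43; 7, 1, 4, 1, 7, 86, …] (period length 6).
Convergents:
  p_0/q_0 = 43/1
  p_1/q_1 = 302/7
  p_2/q_2 = 345/8
  p_3/q_3 = 1682/39
  p_4/q_4 = 2027/47
  p_5/q_5 = 15871/368
  p_6/q_6 = 1366933/31695
q_5 = 368 ≤ 1032 < 31695 = q_6, so the answer is 15871/368.

15871/368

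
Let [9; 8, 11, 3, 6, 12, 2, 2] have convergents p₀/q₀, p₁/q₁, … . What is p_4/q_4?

15866/1739

Using pₖ = aₖpₖ₋₁ + pₖ₋₂, qₖ = aₖqₖ₋₁ + qₖ₋₂ (with p₋₁=1, p₋₂=0, q₋₁=0, q₋₂=1):
  k=0: a=9, p=9, q=1
  k=1: a=8, p=73, q=8
  k=2: a=11, p=812, q=89
  k=3: a=3, p=2509, q=275
  k=4: a=6, p=15866, q=1739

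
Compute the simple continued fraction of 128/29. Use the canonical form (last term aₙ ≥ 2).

128 = 4·29 + 12
29 = 2·12 + 5
12 = 2·5 + 2
5 = 2·2 + 1
2 = 2·1 + 0  (stop)
So 128/29 = [4; 2, 2, 2, 2].

[4; 2, 2, 2, 2]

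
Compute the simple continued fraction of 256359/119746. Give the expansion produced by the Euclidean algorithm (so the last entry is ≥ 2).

[2; 7, 10, 17, 3, 2, 6, 2]

256359 = 2·119746 + 16867
119746 = 7·16867 + 1677
16867 = 10·1677 + 97
1677 = 17·97 + 28
97 = 3·28 + 13
28 = 2·13 + 2
13 = 6·2 + 1
2 = 2·1 + 0  (stop)
So 256359/119746 = [2; 7, 10, 17, 3, 2, 6, 2].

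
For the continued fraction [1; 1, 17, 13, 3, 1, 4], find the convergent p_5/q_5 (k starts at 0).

1863/958

Using pₖ = aₖpₖ₋₁ + pₖ₋₂, qₖ = aₖqₖ₋₁ + qₖ₋₂ (with p₋₁=1, p₋₂=0, q₋₁=0, q₋₂=1):
  k=0: a=1, p=1, q=1
  k=1: a=1, p=2, q=1
  k=2: a=17, p=35, q=18
  k=3: a=13, p=457, q=235
  k=4: a=3, p=1406, q=723
  k=5: a=1, p=1863, q=958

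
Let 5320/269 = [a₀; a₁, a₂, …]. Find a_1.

1

5320 = 19·269 + 209   →  a_0 = 19
269 = 1·209 + 60   →  a_1 = 1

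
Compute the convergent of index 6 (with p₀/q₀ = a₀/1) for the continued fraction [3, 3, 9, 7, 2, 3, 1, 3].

6321/1903

Using pₖ = aₖpₖ₋₁ + pₖ₋₂, qₖ = aₖqₖ₋₁ + qₖ₋₂ (with p₋₁=1, p₋₂=0, q₋₁=0, q₋₂=1):
  k=0: a=3, p=3, q=1
  k=1: a=3, p=10, q=3
  k=2: a=9, p=93, q=28
  k=3: a=7, p=661, q=199
  k=4: a=2, p=1415, q=426
  k=5: a=3, p=4906, q=1477
  k=6: a=1, p=6321, q=1903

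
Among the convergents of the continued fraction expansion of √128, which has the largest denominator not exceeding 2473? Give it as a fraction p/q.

12875/1138

√128 = [11; 3, 5, 3, 22, …] (period length 4).
Convergents:
  p_0/q_0 = 11/1
  p_1/q_1 = 34/3
  p_2/q_2 = 181/16
  p_3/q_3 = 577/51
  p_4/q_4 = 12875/1138
  p_5/q_5 = 39202/3465
q_4 = 1138 ≤ 2473 < 3465 = q_5, so the answer is 12875/1138.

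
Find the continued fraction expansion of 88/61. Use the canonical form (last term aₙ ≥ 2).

[1; 2, 3, 1, 6]

88 = 1×61 + 27
61 = 2×27 + 7
27 = 3×7 + 6
7 = 1×6 + 1
6 = 6×1 + 0  (stop)
So 88/61 = [1; 2, 3, 1, 6].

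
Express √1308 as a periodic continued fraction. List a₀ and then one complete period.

a₀ = ⌊√1308⌋ = 36.
With m₀=0, d₀=1 and mₖ₊₁ = dₖaₖ − mₖ, dₖ₊₁ = (n − mₖ₊₁²)/dₖ, aₖ₊₁ = ⌊(a₀+mₖ₊₁)/dₖ₊₁⌋:
  k=1: m=36, d=12, a=6
  k=2: m=36, d=1, a=72
d=1 and a=2a₀=72 at k=2, so the next step gives (m, d) = (36, 12) again — its k=1 value — and the period has length 2.

[36; 6, 72]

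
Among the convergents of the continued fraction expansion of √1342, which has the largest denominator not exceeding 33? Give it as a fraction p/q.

1099/30

√1342 = [36; 1, 1, 1, 2, 1, 1, 1, 72, …] (period length 8).
Convergents:
  p_0/q_0 = 36/1
  p_1/q_1 = 37/1
  p_2/q_2 = 73/2
  p_3/q_3 = 110/3
  p_4/q_4 = 293/8
  p_5/q_5 = 403/11
  p_6/q_6 = 696/19
  p_7/q_7 = 1099/30
  p_8/q_8 = 79824/2179
q_7 = 30 ≤ 33 < 2179 = q_8, so the answer is 1099/30.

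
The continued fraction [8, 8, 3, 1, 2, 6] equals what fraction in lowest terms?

Fold from the inside: start with 6/1.
  2 + 1/6 = 13/6
  1 + 6/13 = 19/13
  3 + 13/19 = 70/19
  8 + 19/70 = 579/70
  8 + 70/579 = 4702/579

4702/579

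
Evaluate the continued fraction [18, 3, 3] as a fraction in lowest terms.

Using pₖ = aₖpₖ₋₁ + pₖ₋₂ and qₖ = aₖqₖ₋₁ + qₖ₋₂:
  k=0: a=18, p=18, q=1
  k=1: a=3, p=55, q=3
  k=2: a=3, p=183, q=10

183/10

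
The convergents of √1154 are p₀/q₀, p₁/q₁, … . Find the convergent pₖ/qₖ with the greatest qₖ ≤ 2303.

77351/2277

√1154 = [33; 1, 32, 1, 66, …] (period length 4).
Convergents:
  p_0/q_0 = 33/1
  p_1/q_1 = 34/1
  p_2/q_2 = 1121/33
  p_3/q_3 = 1155/34
  p_4/q_4 = 77351/2277
  p_5/q_5 = 78506/2311
q_4 = 2277 ≤ 2303 < 2311 = q_5, so the answer is 77351/2277.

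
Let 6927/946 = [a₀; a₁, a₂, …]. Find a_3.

6927 = 7·946 + 305   →  a_0 = 7
946 = 3·305 + 31   →  a_1 = 3
305 = 9·31 + 26   →  a_2 = 9
31 = 1·26 + 5   →  a_3 = 1

1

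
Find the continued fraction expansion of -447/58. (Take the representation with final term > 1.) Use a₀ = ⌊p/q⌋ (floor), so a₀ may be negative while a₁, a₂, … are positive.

[-8; 3, 2, 2, 3]

-447 = -8×58 + 17
58 = 3×17 + 7
17 = 2×7 + 3
7 = 2×3 + 1
3 = 3×1 + 0  (stop)
So -447/58 = [-8; 3, 2, 2, 3].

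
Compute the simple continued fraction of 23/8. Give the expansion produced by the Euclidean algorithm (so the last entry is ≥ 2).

23 = 2×8 + 7
8 = 1×7 + 1
7 = 7×1 + 0  (stop)
So 23/8 = [2; 1, 7].

[2; 1, 7]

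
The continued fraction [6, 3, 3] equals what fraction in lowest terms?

Fold from the inside: start with 3/1.
  3 + 1/3 = 10/3
  6 + 3/10 = 63/10

63/10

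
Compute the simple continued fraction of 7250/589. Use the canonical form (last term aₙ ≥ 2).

7250 = 12×589 + 182
589 = 3×182 + 43
182 = 4×43 + 10
43 = 4×10 + 3
10 = 3×3 + 1
3 = 3×1 + 0  (stop)
So 7250/589 = [12; 3, 4, 4, 3, 3].

[12; 3, 4, 4, 3, 3]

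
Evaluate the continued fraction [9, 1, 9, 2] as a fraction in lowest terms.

Fold from the inside: start with 2/1.
  9 + 1/2 = 19/2
  1 + 2/19 = 21/19
  9 + 19/21 = 208/21

208/21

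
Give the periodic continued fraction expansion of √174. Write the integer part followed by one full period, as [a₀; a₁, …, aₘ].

[13; 5, 4, 5, 26]

a₀ = ⌊√174⌋ = 13.
With m₀=0, d₀=1 and mₖ₊₁ = dₖaₖ − mₖ, dₖ₊₁ = (n − mₖ₊₁²)/dₖ, aₖ₊₁ = ⌊(a₀+mₖ₊₁)/dₖ₊₁⌋:
  k=1: m=13, d=5, a=5
  k=2: m=12, d=6, a=4
  k=3: m=12, d=5, a=5
  k=4: m=13, d=1, a=26
d=1 and a=2a₀=26 at k=4, so the next step gives (m, d) = (13, 5) again — its k=1 value — and the period has length 4.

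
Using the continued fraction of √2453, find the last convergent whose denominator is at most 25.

941/19

√2453 = [49; 1, 1, 8, 1, 1, 98, …] (period length 6).
Convergents:
  p_0/q_0 = 49/1
  p_1/q_1 = 50/1
  p_2/q_2 = 99/2
  p_3/q_3 = 842/17
  p_4/q_4 = 941/19
  p_5/q_5 = 1783/36
q_4 = 19 ≤ 25 < 36 = q_5, so the answer is 941/19.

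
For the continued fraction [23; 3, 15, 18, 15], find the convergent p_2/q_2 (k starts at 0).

1073/46

Using pₖ = aₖpₖ₋₁ + pₖ₋₂, qₖ = aₖqₖ₋₁ + qₖ₋₂ (with p₋₁=1, p₋₂=0, q₋₁=0, q₋₂=1):
  k=0: a=23, p=23, q=1
  k=1: a=3, p=70, q=3
  k=2: a=15, p=1073, q=46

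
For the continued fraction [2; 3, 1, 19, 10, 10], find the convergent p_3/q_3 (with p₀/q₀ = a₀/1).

Using pₖ = aₖpₖ₋₁ + pₖ₋₂, qₖ = aₖqₖ₋₁ + qₖ₋₂ (with p₋₁=1, p₋₂=0, q₋₁=0, q₋₂=1):
  k=0: a=2, p=2, q=1
  k=1: a=3, p=7, q=3
  k=2: a=1, p=9, q=4
  k=3: a=19, p=178, q=79

178/79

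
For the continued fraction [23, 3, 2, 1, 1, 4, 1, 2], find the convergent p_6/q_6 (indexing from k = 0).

2213/95

Using pₖ = aₖpₖ₋₁ + pₖ₋₂, qₖ = aₖqₖ₋₁ + qₖ₋₂ (with p₋₁=1, p₋₂=0, q₋₁=0, q₋₂=1):
  k=0: a=23, p=23, q=1
  k=1: a=3, p=70, q=3
  k=2: a=2, p=163, q=7
  k=3: a=1, p=233, q=10
  k=4: a=1, p=396, q=17
  k=5: a=4, p=1817, q=78
  k=6: a=1, p=2213, q=95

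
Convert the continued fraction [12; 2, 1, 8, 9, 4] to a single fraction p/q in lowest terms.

Using pₖ = aₖpₖ₋₁ + pₖ₋₂ and qₖ = aₖqₖ₋₁ + qₖ₋₂:
  k=0: a=12, p=12, q=1
  k=1: a=2, p=25, q=2
  k=2: a=1, p=37, q=3
  k=3: a=8, p=321, q=26
  k=4: a=9, p=2926, q=237
  k=5: a=4, p=12025, q=974

12025/974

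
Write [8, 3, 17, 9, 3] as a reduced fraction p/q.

12199/1465

Using pₖ = aₖpₖ₋₁ + pₖ₋₂ and qₖ = aₖqₖ₋₁ + qₖ₋₂:
  k=0: a=8, p=8, q=1
  k=1: a=3, p=25, q=3
  k=2: a=17, p=433, q=52
  k=3: a=9, p=3922, q=471
  k=4: a=3, p=12199, q=1465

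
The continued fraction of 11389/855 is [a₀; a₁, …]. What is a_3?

11389 = 13·855 + 274   →  a_0 = 13
855 = 3·274 + 33   →  a_1 = 3
274 = 8·33 + 10   →  a_2 = 8
33 = 3·10 + 3   →  a_3 = 3

3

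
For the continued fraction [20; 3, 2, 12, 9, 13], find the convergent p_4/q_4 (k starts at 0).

16027/790

Using pₖ = aₖpₖ₋₁ + pₖ₋₂, qₖ = aₖqₖ₋₁ + qₖ₋₂ (with p₋₁=1, p₋₂=0, q₋₁=0, q₋₂=1):
  k=0: a=20, p=20, q=1
  k=1: a=3, p=61, q=3
  k=2: a=2, p=142, q=7
  k=3: a=12, p=1765, q=87
  k=4: a=9, p=16027, q=790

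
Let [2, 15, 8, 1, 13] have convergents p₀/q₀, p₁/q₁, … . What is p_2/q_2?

250/121

Using pₖ = aₖpₖ₋₁ + pₖ₋₂, qₖ = aₖqₖ₋₁ + qₖ₋₂ (with p₋₁=1, p₋₂=0, q₋₁=0, q₋₂=1):
  k=0: a=2, p=2, q=1
  k=1: a=15, p=31, q=15
  k=2: a=8, p=250, q=121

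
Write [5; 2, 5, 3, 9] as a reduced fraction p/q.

Fold from the inside: start with 9/1.
  3 + 1/9 = 28/9
  5 + 9/28 = 149/28
  2 + 28/149 = 326/149
  5 + 149/326 = 1779/326

1779/326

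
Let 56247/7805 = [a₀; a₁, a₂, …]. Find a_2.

56247 = 7·7805 + 1612   →  a_0 = 7
7805 = 4·1612 + 1357   →  a_1 = 4
1612 = 1·1357 + 255   →  a_2 = 1

1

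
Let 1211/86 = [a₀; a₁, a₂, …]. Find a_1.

1211 = 14·86 + 7   →  a_0 = 14
86 = 12·7 + 2   →  a_1 = 12

12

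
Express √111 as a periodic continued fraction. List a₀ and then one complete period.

a₀ = ⌊√111⌋ = 10.
With m₀=0, d₀=1 and mₖ₊₁ = dₖaₖ − mₖ, dₖ₊₁ = (n − mₖ₊₁²)/dₖ, aₖ₊₁ = ⌊(a₀+mₖ₊₁)/dₖ₊₁⌋:
  k=1: m=10, d=11, a=1
  k=2: m=1, d=10, a=1
  k=3: m=9, d=3, a=6
  k=4: m=9, d=10, a=1
  k=5: m=1, d=11, a=1
  k=6: m=10, d=1, a=20
d=1 and a=2a₀=20 at k=6, so the next step gives (m, d) = (10, 11) again — its k=1 value — and the period has length 6.

[10; 1, 1, 6, 1, 1, 20]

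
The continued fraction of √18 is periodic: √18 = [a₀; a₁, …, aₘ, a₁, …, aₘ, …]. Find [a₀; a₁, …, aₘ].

a₀ = ⌊√18⌋ = 4.
With m₀=0, d₀=1 and mₖ₊₁ = dₖaₖ − mₖ, dₖ₊₁ = (n − mₖ₊₁²)/dₖ, aₖ₊₁ = ⌊(a₀+mₖ₊₁)/dₖ₊₁⌋:
  k=1: m=4, d=2, a=4
  k=2: m=4, d=1, a=8
d=1 and a=2a₀=8 at k=2, so the next step gives (m, d) = (4, 2) again — its k=1 value — and the period has length 2.

[4; 4, 8]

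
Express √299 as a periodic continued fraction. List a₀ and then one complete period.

a₀ = ⌊√299⌋ = 17.
With m₀=0, d₀=1 and mₖ₊₁ = dₖaₖ − mₖ, dₖ₊₁ = (n − mₖ₊₁²)/dₖ, aₖ₊₁ = ⌊(a₀+mₖ₊₁)/dₖ₊₁⌋:
  k=1: m=17, d=10, a=3
  k=2: m=13, d=13, a=2
  k=3: m=13, d=10, a=3
  k=4: m=17, d=1, a=34
d=1 and a=2a₀=34 at k=4, so the next step gives (m, d) = (17, 10) again — its k=1 value — and the period has length 4.

[17; 3, 2, 3, 34]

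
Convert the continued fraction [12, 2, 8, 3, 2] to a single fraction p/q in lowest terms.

Using pₖ = aₖpₖ₋₁ + pₖ₋₂ and qₖ = aₖqₖ₋₁ + qₖ₋₂:
  k=0: a=12, p=12, q=1
  k=1: a=2, p=25, q=2
  k=2: a=8, p=212, q=17
  k=3: a=3, p=661, q=53
  k=4: a=2, p=1534, q=123

1534/123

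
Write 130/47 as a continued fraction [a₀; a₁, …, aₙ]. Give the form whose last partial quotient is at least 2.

130 = 2*47 + 36
47 = 1*36 + 11
36 = 3*11 + 3
11 = 3*3 + 2
3 = 1*2 + 1
2 = 2*1 + 0  (stop)
So 130/47 = [2; 1, 3, 3, 1, 2].

[2; 1, 3, 3, 1, 2]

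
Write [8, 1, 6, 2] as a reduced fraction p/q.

133/15

Using pₖ = aₖpₖ₋₁ + pₖ₋₂ and qₖ = aₖqₖ₋₁ + qₖ₋₂:
  k=0: a=8, p=8, q=1
  k=1: a=1, p=9, q=1
  k=2: a=6, p=62, q=7
  k=3: a=2, p=133, q=15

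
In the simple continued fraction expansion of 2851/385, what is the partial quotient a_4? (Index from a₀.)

3

2851 = 7·385 + 156   →  a_0 = 7
385 = 2·156 + 73   →  a_1 = 2
156 = 2·73 + 10   →  a_2 = 2
73 = 7·10 + 3   →  a_3 = 7
10 = 3·3 + 1   →  a_4 = 3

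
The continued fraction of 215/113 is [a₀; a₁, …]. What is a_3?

215 = 1·113 + 102   →  a_0 = 1
113 = 1·102 + 11   →  a_1 = 1
102 = 9·11 + 3   →  a_2 = 9
11 = 3·3 + 2   →  a_3 = 3

3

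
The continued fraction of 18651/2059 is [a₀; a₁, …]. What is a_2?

6

18651 = 9·2059 + 120   →  a_0 = 9
2059 = 17·120 + 19   →  a_1 = 17
120 = 6·19 + 6   →  a_2 = 6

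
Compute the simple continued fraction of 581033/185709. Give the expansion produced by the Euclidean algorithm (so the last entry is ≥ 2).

[3; 7, 1, 3, 3, 6, 18, 16]

581033 = 3×185709 + 23906
185709 = 7×23906 + 18367
23906 = 1×18367 + 5539
18367 = 3×5539 + 1750
5539 = 3×1750 + 289
1750 = 6×289 + 16
289 = 18×16 + 1
16 = 16×1 + 0  (stop)
So 581033/185709 = [3; 7, 1, 3, 3, 6, 18, 16].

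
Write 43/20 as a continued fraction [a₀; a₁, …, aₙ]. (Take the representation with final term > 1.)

[2; 6, 1, 2]

43 = 2·20 + 3
20 = 6·3 + 2
3 = 1·2 + 1
2 = 2·1 + 0  (stop)
So 43/20 = [2; 6, 1, 2].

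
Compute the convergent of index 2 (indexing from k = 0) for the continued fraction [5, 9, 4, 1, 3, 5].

189/37

Using pₖ = aₖpₖ₋₁ + pₖ₋₂, qₖ = aₖqₖ₋₁ + qₖ₋₂ (with p₋₁=1, p₋₂=0, q₋₁=0, q₋₂=1):
  k=0: a=5, p=5, q=1
  k=1: a=9, p=46, q=9
  k=2: a=4, p=189, q=37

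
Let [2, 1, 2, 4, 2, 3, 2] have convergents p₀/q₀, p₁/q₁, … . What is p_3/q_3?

35/13

Using pₖ = aₖpₖ₋₁ + pₖ₋₂, qₖ = aₖqₖ₋₁ + qₖ₋₂ (with p₋₁=1, p₋₂=0, q₋₁=0, q₋₂=1):
  k=0: a=2, p=2, q=1
  k=1: a=1, p=3, q=1
  k=2: a=2, p=8, q=3
  k=3: a=4, p=35, q=13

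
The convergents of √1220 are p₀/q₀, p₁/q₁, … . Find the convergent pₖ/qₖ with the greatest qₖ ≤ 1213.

34195/979

√1220 = [34; 1, 12, 1, 68, …] (period length 4).
Convergents:
  p_0/q_0 = 34/1
  p_1/q_1 = 35/1
  p_2/q_2 = 454/13
  p_3/q_3 = 489/14
  p_4/q_4 = 33706/965
  p_5/q_5 = 34195/979
  p_6/q_6 = 444046/12713
q_5 = 979 ≤ 1213 < 12713 = q_6, so the answer is 34195/979.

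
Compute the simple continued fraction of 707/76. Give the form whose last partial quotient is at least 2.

[9; 3, 3, 3, 2]

707 = 9·76 + 23
76 = 3·23 + 7
23 = 3·7 + 2
7 = 3·2 + 1
2 = 2·1 + 0  (stop)
So 707/76 = [9; 3, 3, 3, 2].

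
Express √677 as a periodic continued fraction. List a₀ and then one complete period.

a₀ = ⌊√677⌋ = 26.
With m₀=0, d₀=1 and mₖ₊₁ = dₖaₖ − mₖ, dₖ₊₁ = (n − mₖ₊₁²)/dₖ, aₖ₊₁ = ⌊(a₀+mₖ₊₁)/dₖ₊₁⌋:
  k=1: m=26, d=1, a=52
d=1 and a=2a₀=52 at k=1, so the next step gives (m, d) = (26, 1) again — its k=1 value — and the period has length 1.

[26; 52]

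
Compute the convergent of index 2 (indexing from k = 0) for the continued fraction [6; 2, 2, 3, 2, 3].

Using pₖ = aₖpₖ₋₁ + pₖ₋₂, qₖ = aₖqₖ₋₁ + qₖ₋₂ (with p₋₁=1, p₋₂=0, q₋₁=0, q₋₂=1):
  k=0: a=6, p=6, q=1
  k=1: a=2, p=13, q=2
  k=2: a=2, p=32, q=5

32/5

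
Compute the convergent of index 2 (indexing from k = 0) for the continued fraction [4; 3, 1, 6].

17/4

Using pₖ = aₖpₖ₋₁ + pₖ₋₂, qₖ = aₖqₖ₋₁ + qₖ₋₂ (with p₋₁=1, p₋₂=0, q₋₁=0, q₋₂=1):
  k=0: a=4, p=4, q=1
  k=1: a=3, p=13, q=3
  k=2: a=1, p=17, q=4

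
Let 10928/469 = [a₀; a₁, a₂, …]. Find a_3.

10928 = 23·469 + 141   →  a_0 = 23
469 = 3·141 + 46   →  a_1 = 3
141 = 3·46 + 3   →  a_2 = 3
46 = 15·3 + 1   →  a_3 = 15

15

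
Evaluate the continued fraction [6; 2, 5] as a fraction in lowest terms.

71/11

Fold from the inside: start with 5/1.
  2 + 1/5 = 11/5
  6 + 5/11 = 71/11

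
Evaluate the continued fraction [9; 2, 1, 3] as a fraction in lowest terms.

Fold from the inside: start with 3/1.
  1 + 1/3 = 4/3
  2 + 3/4 = 11/4
  9 + 4/11 = 103/11

103/11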